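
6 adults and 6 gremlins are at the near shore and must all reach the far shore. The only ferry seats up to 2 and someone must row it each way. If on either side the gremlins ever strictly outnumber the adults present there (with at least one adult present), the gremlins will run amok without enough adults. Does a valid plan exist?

Following every safe sequence of crossings from the start, the most of the 12 that can be at the far shore as the ferry arrives there on crossings 1, 3, 5, 7, 9 is 2, 3, 4, 5, 6 respectively; the best ever achieved is 6 of 12.
From crossing 11 on, no configuration arises that was not already reachable earlier: only 15 distinct safe configurations (who is on which side, and where the ferry is) can ever be reached, none of them has everyone across, and every continuation just revisits them. They are: 0 adults + 0 gremlins across (ferry back at the start); 0 adults + 1 gremlin across (ferry there); 0 adults + 1 gremlin across (ferry back at the start); 0 adults + 2 gremlins across (ferry there); 0 adults + 2 gremlins across (ferry back at the start); 0 adults + 3 gremlins across (ferry there); 0 adults + 3 gremlins across (ferry back at the start); 0 adults + 4 gremlins across (ferry there); 0 adults + 4 gremlins across (ferry back at the start); 0 adults + 5 gremlins across (ferry there); 0 adults + 5 gremlins across (ferry back at the start); 0 adults + 6 gremlins across (ferry there); 1 adult + 1 gremlin across (ferry there); 1 adult + 1 gremlin across (ferry back at the start); 2 adults + 2 gremlins across (ferry there). So no valid plan exists.

No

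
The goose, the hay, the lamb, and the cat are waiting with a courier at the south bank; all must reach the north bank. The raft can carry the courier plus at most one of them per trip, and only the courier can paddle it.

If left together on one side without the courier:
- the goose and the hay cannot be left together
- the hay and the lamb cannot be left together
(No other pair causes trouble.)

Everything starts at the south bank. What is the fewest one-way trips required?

9

Counting alone: the courier can take at most 1 across per trip to the north bank, so moving all 4 needs at least 4 loaded trips out, with a return between consecutive ones — at least 7 crossings.
The safety rule pushes this higher. Following every safe sequence of crossings, the most of the 4 that can be at the north bank as the raft arrives there on crossing 7 is 3 — never all 4.
So no plan with fewer than 9 crossings exists, and this one achieves 9:
1. Courier goes to the north bank with the hay.  [the south bank: the cat, the goose, the lamb | the north bank: the hay]
2. Courier goes back to the south bank alone.  [the south bank: the cat, the goose, the lamb | the north bank: the hay]
3. Courier goes to the north bank with the goose.  [the south bank: the cat, the lamb | the north bank: the goose, the hay]
4. Courier goes back to the south bank with the hay.  [the south bank: the cat, the hay, the lamb | the north bank: the goose]
5. Courier goes to the north bank with the lamb.  [the south bank: the cat, the hay | the north bank: the goose, the lamb]
6. Courier goes back to the south bank alone.  [the south bank: the cat, the hay | the north bank: the goose, the lamb]
7. Courier goes to the north bank with the cat.  [the south bank: the hay | the north bank: the cat, the goose, the lamb]
8. Courier goes back to the south bank alone.  [the south bank: the hay | the north bank: the cat, the goose, the lamb]
9. Courier goes to the north bank with the hay.  [the south bank: — | the north bank: the cat, the goose, the hay, the lamb]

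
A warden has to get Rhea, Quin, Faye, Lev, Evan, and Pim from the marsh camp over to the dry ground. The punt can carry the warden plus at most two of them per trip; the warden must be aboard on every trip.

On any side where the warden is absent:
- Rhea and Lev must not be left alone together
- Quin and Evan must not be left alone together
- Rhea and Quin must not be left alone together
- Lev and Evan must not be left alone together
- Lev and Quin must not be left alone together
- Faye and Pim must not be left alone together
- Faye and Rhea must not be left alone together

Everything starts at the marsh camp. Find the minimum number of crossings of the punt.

Whatever the first load, the items left behind include a forbidden pair without the warden. No opening move is safe, so no plan exists.

impossible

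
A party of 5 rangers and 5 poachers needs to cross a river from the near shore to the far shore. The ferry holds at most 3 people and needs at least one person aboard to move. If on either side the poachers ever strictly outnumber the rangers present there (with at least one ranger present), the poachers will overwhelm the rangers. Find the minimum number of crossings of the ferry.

11

Counting alone: each trip to the far shore takes at most 3 across and each return brings at least 1 back, so after t trips out (and t−1 returns) at most 3t − (t−1) of the 10 are across; that first reaches 10 at t = 5, so at least 9 crossings are needed.
The safety rule pushes this higher. Following every safe sequence of crossings, the most of the 10 that can be at the far shore as the ferry arrives there on crossing 9 is 9 — never all 10.
So no plan with fewer than 11 crossings exists, and this one achieves 11:
1. 2 poachers → the far shore.  (the near shore: 5R 3P; the far shore: 0R 2P)
2. 1 poacher ← the near shore.  (the near shore: 5R 4P; the far shore: 0R 1P)
3. 3 poachers → the far shore.  (the near shore: 5R 1P; the far shore: 0R 4P)
4. 1 poacher ← the near shore.  (the near shore: 5R 2P; the far shore: 0R 3P)
5. 3 rangers → the far shore.  (the near shore: 2R 2P; the far shore: 3R 3P)
6. 1 ranger and 1 poacher ← the near shore.  (the near shore: 3R 3P; the far shore: 2R 2P)
7. 3 rangers → the far shore.  (the near shore: 0R 3P; the far shore: 5R 2P)
8. 1 poacher ← the near shore.  (the near shore: 0R 4P; the far shore: 5R 1P)
9. 2 poachers → the far shore.  (the near shore: 0R 2P; the far shore: 5R 3P)
10. 1 poacher ← the near shore.  (the near shore: 0R 3P; the far shore: 5R 2P)
11. 3 poachers → the far shore.  (the near shore: 0R 0P; the far shore: 5R 5P)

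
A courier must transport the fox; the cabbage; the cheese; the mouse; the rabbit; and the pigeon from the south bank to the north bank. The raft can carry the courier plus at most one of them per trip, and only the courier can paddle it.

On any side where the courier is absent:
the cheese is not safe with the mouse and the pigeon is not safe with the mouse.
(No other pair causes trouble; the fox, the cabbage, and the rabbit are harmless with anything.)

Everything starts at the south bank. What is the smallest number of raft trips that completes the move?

Counting alone: the courier can take at most 1 across per trip to the north bank, so moving all 6 needs at least 6 loaded trips out, with a return between consecutive ones — at least 11 crossings.
The safety rule pushes this higher. Following every safe sequence of crossings, the most of the 6 that can be at the north bank as the raft arrives there on crossing 11 is 5 — never all 6.
So no plan with fewer than 13 crossings exists, and this one achieves 13:
1. Courier goes to the north bank with the mouse.  [the south bank: the cabbage, the cheese, the fox, the pigeon, the rabbit | the north bank: the mouse]
2. Courier goes back to the south bank alone.  [the south bank: the cabbage, the cheese, the fox, the pigeon, the rabbit | the north bank: the mouse]
3. Courier goes to the north bank with the fox.  [the south bank: the cabbage, the cheese, the pigeon, the rabbit | the north bank: the fox, the mouse]
4. Courier goes back to the south bank alone.  [the south bank: the cabbage, the cheese, the pigeon, the rabbit | the north bank: the fox, the mouse]
5. Courier goes to the north bank with the cabbage.  [the south bank: the cheese, the pigeon, the rabbit | the north bank: the cabbage, the fox, the mouse]
6. Courier goes back to the south bank alone.  [the south bank: the cheese, the pigeon, the rabbit | the north bank: the cabbage, the fox, the mouse]
7. Courier goes to the north bank with the cheese.  [the south bank: the pigeon, the rabbit | the north bank: the cabbage, the cheese, the fox, the mouse]
8. Courier goes back to the south bank with the mouse.  [the south bank: the mouse, the pigeon, the rabbit | the north bank: the cabbage, the cheese, the fox]
9. Courier goes to the north bank with the pigeon.  [the south bank: the mouse, the rabbit | the north bank: the cabbage, the cheese, the fox, the pigeon]
10. Courier goes back to the south bank alone.  [the south bank: the mouse, the rabbit | the north bank: the cabbage, the cheese, the fox, the pigeon]
11. Courier goes to the north bank with the rabbit.  [the south bank: the mouse | the north bank: the cabbage, the cheese, the fox, the pigeon, the rabbit]
12. Courier goes back to the south bank alone.  [the south bank: the mouse | the north bank: the cabbage, the cheese, the fox, the pigeon, the rabbit]
13. Courier goes to the north bank with the mouse.  [the south bank: — | the north bank: the cabbage, the cheese, the fox, the mouse, the pigeon, the rabbit]

13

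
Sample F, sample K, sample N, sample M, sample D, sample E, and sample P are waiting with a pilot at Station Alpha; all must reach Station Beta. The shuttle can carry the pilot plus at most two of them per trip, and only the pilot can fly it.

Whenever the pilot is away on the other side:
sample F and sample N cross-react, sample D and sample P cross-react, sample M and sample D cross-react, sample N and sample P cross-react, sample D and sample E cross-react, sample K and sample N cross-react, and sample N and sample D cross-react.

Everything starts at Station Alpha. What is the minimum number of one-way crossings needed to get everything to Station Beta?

Counting alone: the pilot can take at most 2 across per trip to Station Beta, so moving all 7 needs at least 4 loaded trips out, with a return between consecutive ones — at least 7 crossings.
The safety rule pushes this higher. Following every safe sequence of crossings, the most of the 7 that can be at Station Beta as the shuttle arrives there on crossings 7, 9 is 5, 6 respectively — never all 7.
So no plan with fewer than 11 crossings exists, and this one achieves 11:
1. Pilot goes to Station Beta with sample D and sample N.  [Station Alpha: sample E, sample F, sample K, sample M, sample P | Station Beta: sample D, sample N]
2. Pilot goes back to Station Alpha with sample N.  [Station Alpha: sample E, sample F, sample K, sample M, sample N, sample P | Station Beta: sample D]
3. Pilot goes to Station Beta with sample F and sample N.  [Station Alpha: sample E, sample K, sample M, sample P | Station Beta: sample D, sample F, sample N]
4. Pilot goes back to Station Alpha with sample N.  [Station Alpha: sample E, sample K, sample M, sample N, sample P | Station Beta: sample D, sample F]
5. Pilot goes to Station Beta with sample K and sample N.  [Station Alpha: sample E, sample M, sample P | Station Beta: sample D, sample F, sample K, sample N]
6. Pilot goes back to Station Alpha with sample N.  [Station Alpha: sample E, sample M, sample N, sample P | Station Beta: sample D, sample F, sample K]
7. Pilot goes to Station Beta with sample M and sample P.  [Station Alpha: sample E, sample N | Station Beta: sample D, sample F, sample K, sample M, sample P]
8. Pilot goes back to Station Alpha with sample D.  [Station Alpha: sample D, sample E, sample N | Station Beta: sample F, sample K, sample M, sample P]
9. Pilot goes to Station Beta with sample E and sample N.  [Station Alpha: sample D | Station Beta: sample E, sample F, sample K, sample M, sample N, sample P]
10. Pilot goes back to Station Alpha with sample N.  [Station Alpha: sample D, sample N | Station Beta: sample E, sample F, sample K, sample M, sample P]
11. Pilot goes to Station Beta with sample D and sample N.  [Station Alpha: — | Station Beta: sample D, sample E, sample F, sample K, sample M, sample N, sample P]

11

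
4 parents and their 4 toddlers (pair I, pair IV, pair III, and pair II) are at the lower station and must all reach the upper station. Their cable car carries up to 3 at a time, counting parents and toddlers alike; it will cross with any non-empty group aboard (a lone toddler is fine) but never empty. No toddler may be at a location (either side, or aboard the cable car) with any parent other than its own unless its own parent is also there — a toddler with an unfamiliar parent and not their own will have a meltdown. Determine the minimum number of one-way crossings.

Counting alone: each trip to the upper station takes at most 3 across and each return brings at least 1 back, so after t trips out (and t−1 returns) at most 3t − (t−1) of the 8 are across; that first reaches 8 at t = 4, so at least 7 crossings are needed.
The safety rule pushes this higher. Following every safe sequence of crossings, the most of the 8 that can be at the upper station as the cable car arrives there on crossing 7 is 7 — never all 8.
So no plan with fewer than 9 crossings exists, and this one achieves 9:
1. parent I and toddler I cross → the upper station.
2. parent I crosses ← the lower station.
3. parent I, parent IV, and toddler IV cross → the upper station.
4. parent I and toddler I cross ← the lower station.
5. parent I, parent II, and parent III cross → the upper station.
6. toddler IV crosses ← the lower station.
7. toddler I and toddler IV cross → the upper station.
8. toddler I crosses ← the lower station.
9. toddler I, toddler II, and toddler III cross → the upper station.

9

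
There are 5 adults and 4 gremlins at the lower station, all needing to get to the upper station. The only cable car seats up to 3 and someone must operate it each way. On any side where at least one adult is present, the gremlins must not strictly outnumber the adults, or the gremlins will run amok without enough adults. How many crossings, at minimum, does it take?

7

Counting alone: each trip to the upper station takes at most 3 across and each return brings at least 1 back, so after t trips out (and t−1 returns) at most 3t − (t−1) of the 9 are across; that first reaches 9 at t = 4, so at least 7 crossings are needed.
The plan below uses exactly 7 crossings, so it is optimal:
1. 3 gremlins → the upper station.  (the lower station: 5A 1G; the upper station: 0A 3G)
2. 1 gremlin ← the lower station.  (the lower station: 5A 2G; the upper station: 0A 2G)
3. 3 adults → the upper station.  (the lower station: 2A 2G; the upper station: 3A 2G)
4. 1 adult ← the lower station.  (the lower station: 3A 2G; the upper station: 2A 2G)
5. 2 adults and 1 gremlin → the upper station.  (the lower station: 1A 1G; the upper station: 4A 3G)
6. 1 adult ← the lower station.  (the lower station: 2A 1G; the upper station: 3A 3G)
7. 2 adults and 1 gremlin → the upper station.  (the lower station: 0A 0G; the upper station: 5A 4G)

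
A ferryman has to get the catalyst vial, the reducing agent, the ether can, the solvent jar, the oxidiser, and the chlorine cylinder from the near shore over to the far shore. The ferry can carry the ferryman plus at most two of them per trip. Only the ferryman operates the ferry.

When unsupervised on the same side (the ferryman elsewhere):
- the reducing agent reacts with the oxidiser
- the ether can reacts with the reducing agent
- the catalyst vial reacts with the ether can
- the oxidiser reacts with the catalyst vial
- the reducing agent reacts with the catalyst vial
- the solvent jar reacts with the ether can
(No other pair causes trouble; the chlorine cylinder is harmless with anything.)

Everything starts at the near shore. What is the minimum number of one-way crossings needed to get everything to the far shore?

Whatever the first load, the items left behind include a forbidden pair without the ferryman. No opening move is safe, so no plan exists.

impossible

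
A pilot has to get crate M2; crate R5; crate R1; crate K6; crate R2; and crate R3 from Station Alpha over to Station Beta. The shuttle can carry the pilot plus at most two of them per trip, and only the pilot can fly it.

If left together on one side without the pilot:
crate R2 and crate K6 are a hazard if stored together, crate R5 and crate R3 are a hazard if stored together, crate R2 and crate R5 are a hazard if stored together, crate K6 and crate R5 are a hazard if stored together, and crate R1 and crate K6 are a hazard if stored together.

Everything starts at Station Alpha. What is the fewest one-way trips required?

Counting alone: the pilot can take at most 2 across per trip to Station Beta, so moving all 6 needs at least 3 loaded trips out, with a return between consecutive ones — at least 5 crossings.
The safety rule pushes this higher. Following every safe sequence of crossings, the most of the 6 that can be at Station Beta as the shuttle arrives there on crossings 5, 7 is 4, 5 respectively — never all 6.
So no plan with fewer than 9 crossings exists, and this one achieves 9:
1. Pilot goes to Station Beta with crate K6 and crate R5.
2. Pilot goes back to Station Alpha with crate R5.
3. Pilot goes to Station Beta with crate M2 and crate R5.
4. Pilot goes back to Station Alpha with crate R5.
5. Pilot goes to Station Beta with crate R1 and crate R5.
6. Pilot goes back to Station Alpha with crate K6.
7. Pilot goes to Station Beta with crate R2 and crate R3.
8. Pilot goes back to Station Alpha with crate R5.
9. Pilot goes to Station Beta with crate K6 and crate R5.

9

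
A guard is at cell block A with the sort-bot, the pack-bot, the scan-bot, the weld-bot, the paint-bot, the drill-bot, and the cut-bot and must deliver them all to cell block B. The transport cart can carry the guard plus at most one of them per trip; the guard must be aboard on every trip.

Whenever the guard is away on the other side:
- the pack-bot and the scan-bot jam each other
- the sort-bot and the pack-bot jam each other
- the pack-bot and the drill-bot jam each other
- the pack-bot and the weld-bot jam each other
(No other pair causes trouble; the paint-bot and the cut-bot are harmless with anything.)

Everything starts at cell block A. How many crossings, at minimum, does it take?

Following every safe sequence of crossings from the start, the most of the 7 that can be at cell block B as the transport cart arrives there on crossings 1, 3, 5, 7 is 1, 2, 3, 4 respectively; the best ever achieved is 4 of 7.
From crossing 9 on, no configuration arises that was not already reachable earlier: only 44 distinct safe configurations (who is on which side, and where the transport cart is) can ever be reached, none of them has everyone across, and every continuation just revisits them. So no valid plan exists.

impossible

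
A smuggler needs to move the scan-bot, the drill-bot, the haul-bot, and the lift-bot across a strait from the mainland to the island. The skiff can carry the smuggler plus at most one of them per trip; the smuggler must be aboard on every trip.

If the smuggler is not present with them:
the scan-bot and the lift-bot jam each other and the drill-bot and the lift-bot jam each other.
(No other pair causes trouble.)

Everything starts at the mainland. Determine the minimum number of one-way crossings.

9

Counting alone: the smuggler can take at most 1 across per trip to the island, so moving all 4 needs at least 4 loaded trips out, with a return between consecutive ones — at least 7 crossings.
The safety rule pushes this higher. Following every safe sequence of crossings, the most of the 4 that can be at the island as the skiff arrives there on crossing 7 is 3 — never all 4.
So no plan with fewer than 9 crossings exists, and this one achieves 9:
1. Smuggler goes to the island with the lift-bot.
2. Smuggler goes back to the mainland alone.
3. Smuggler goes to the island with the scan-bot.
4. Smuggler goes back to the mainland with the lift-bot.
5. Smuggler goes to the island with the drill-bot.
6. Smuggler goes back to the mainland alone.
7. Smuggler goes to the island with the haul-bot.
8. Smuggler goes back to the mainland alone.
9. Smuggler goes to the island with the lift-bot.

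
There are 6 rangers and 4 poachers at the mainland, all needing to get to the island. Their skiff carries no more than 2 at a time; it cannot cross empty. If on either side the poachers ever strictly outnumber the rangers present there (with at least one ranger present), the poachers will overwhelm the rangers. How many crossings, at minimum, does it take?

17

Counting alone: each trip to the island takes at most 2 across and each return brings at least 1 back, so after t trips out (and t−1 returns) at most 2t − (t−1) of the 10 are across; that first reaches 10 at t = 9, so at least 17 crossings are needed.
The plan below uses exactly 17 crossings, so it is optimal:
1. 2 poachers → the island.  (the mainland: 6R 2P; the island: 0R 2P)
2. 1 poacher ← the mainland.  (the mainland: 6R 3P; the island: 0R 1P)
3. 2 poachers → the island.  (the mainland: 6R 1P; the island: 0R 3P)
4. 1 poacher ← the mainland.  (the mainland: 6R 2P; the island: 0R 2P)
5. 2 rangers → the island.  (the mainland: 4R 2P; the island: 2R 2P)
6. 1 poacher ← the mainland.  (the mainland: 4R 3P; the island: 2R 1P)
7. 1 ranger and 1 poacher → the island.  (the mainland: 3R 2P; the island: 3R 2P)
8. 1 poacher ← the mainland.  (the mainland: 3R 3P; the island: 3R 1P)
9. 2 poachers → the island.  (the mainland: 3R 1P; the island: 3R 3P)
10. 1 poacher ← the mainland.  (the mainland: 3R 2P; the island: 3R 2P)
11. 1 ranger and 1 poacher → the island.  (the mainland: 2R 1P; the island: 4R 3P)
12. 1 poacher ← the mainland.  (the mainland: 2R 2P; the island: 4R 2P)
13. 2 poachers → the island.  (the mainland: 2R 0P; the island: 4R 4P)
14. 1 poacher ← the mainland.  (the mainland: 2R 1P; the island: 4R 3P)
15. 1 ranger and 1 poacher → the island.  (the mainland: 1R 0P; the island: 5R 4P)
16. 1 poacher ← the mainland.  (the mainland: 1R 1P; the island: 5R 3P)
17. 1 ranger and 1 poacher → the island.  (the mainland: 0R 0P; the island: 6R 4P)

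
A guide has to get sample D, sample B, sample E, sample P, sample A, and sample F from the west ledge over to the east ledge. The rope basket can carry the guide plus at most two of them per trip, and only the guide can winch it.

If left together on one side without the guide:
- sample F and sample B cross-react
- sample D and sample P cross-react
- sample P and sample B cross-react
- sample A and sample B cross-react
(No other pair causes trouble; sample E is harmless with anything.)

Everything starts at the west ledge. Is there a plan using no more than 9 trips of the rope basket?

Yes

Yes — this plan uses 7 crossings (≤ 9):
1. Guide goes to the east ledge with sample B and sample D.  [the west ledge: sample A, sample E, sample F, sample P | the east ledge: sample B, sample D]
2. Guide goes back to the west ledge alone.  [the west ledge: sample A, sample E, sample F, sample P | the east ledge: sample B, sample D]
3. Guide goes to the east ledge with sample E.  [the west ledge: sample A, sample F, sample P | the east ledge: sample B, sample D, sample E]
4. Guide goes back to the west ledge alone.  [the west ledge: sample A, sample F, sample P | the east ledge: sample B, sample D, sample E]
5. Guide goes to the east ledge with sample A and sample F.  [the west ledge: sample P | the east ledge: sample A, sample B, sample D, sample E, sample F]
6. Guide goes back to the west ledge with sample B.  [the west ledge: sample B, sample P | the east ledge: sample A, sample D, sample E, sample F]
7. Guide goes to the east ledge with sample B and sample P.  [the west ledge: — | the east ledge: sample A, sample B, sample D, sample E, sample F, sample P]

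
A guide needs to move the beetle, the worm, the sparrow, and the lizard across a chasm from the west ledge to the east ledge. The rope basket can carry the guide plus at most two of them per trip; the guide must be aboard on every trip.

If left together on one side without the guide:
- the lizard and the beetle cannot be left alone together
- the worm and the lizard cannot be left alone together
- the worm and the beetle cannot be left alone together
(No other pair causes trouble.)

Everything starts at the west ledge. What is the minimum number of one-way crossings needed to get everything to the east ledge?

5

Counting alone: the guide can take at most 2 across per trip to the east ledge, so moving all 4 needs at least 2 loaded trips out, with a return between consecutive ones — at least 3 crossings.
The safety rule pushes this higher. Following every safe sequence of crossings, the most of the 4 that can be at the east ledge as the rope basket arrives there on crossing 3 is 3 — never all 4.
So no plan with fewer than 5 crossings exists, and this one achieves 5:
1. Guide goes to the east ledge with the beetle and the worm.
2. Guide goes back to the west ledge with the beetle.
3. Guide goes to the east ledge with the beetle and the sparrow.
4. Guide goes back to the west ledge with the beetle.
5. Guide goes to the east ledge with the beetle and the lizard.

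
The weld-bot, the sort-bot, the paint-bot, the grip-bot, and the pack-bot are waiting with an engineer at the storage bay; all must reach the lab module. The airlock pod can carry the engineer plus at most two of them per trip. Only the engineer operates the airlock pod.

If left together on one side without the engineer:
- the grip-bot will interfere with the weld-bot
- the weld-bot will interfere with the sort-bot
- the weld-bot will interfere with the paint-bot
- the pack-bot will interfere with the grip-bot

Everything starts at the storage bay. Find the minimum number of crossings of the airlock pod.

Counting alone: the engineer can take at most 2 across per trip to the lab module, so moving all 5 needs at least 3 loaded trips out, with a return between consecutive ones — at least 5 crossings.
The plan below uses exactly 5 crossings, so it is optimal:
1. Engineer goes to the lab module with the grip-bot and the weld-bot.  [the storage bay: the pack-bot, the paint-bot, the sort-bot | the lab module: the grip-bot, the weld-bot]
2. Engineer goes back to the storage bay with the weld-bot.  [the storage bay: the pack-bot, the paint-bot, the sort-bot, the weld-bot | the lab module: the grip-bot]
3. Engineer goes to the lab module with the paint-bot and the sort-bot.  [the storage bay: the pack-bot, the weld-bot | the lab module: the grip-bot, the paint-bot, the sort-bot]
4. Engineer goes back to the storage bay alone.  [the storage bay: the pack-bot, the weld-bot | the lab module: the grip-bot, the paint-bot, the sort-bot]
5. Engineer goes to the lab module with the pack-bot and the weld-bot.  [the storage bay: — | the lab module: the grip-bot, the pack-bot, the paint-bot, the sort-bot, the weld-bot]

5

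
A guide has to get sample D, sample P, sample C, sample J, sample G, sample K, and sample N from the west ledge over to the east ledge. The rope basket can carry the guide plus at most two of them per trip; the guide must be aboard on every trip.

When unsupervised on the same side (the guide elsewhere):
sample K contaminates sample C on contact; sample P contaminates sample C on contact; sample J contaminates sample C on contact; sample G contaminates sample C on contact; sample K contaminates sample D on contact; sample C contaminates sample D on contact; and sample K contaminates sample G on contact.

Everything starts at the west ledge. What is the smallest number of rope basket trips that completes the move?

Counting alone: the guide can take at most 2 across per trip to the east ledge, so moving all 7 needs at least 4 loaded trips out, with a return between consecutive ones — at least 7 crossings.
The safety rule pushes this higher. Following every safe sequence of crossings, the most of the 7 that can be at the east ledge as the rope basket arrives there on crossings 7, 9 is 5, 6 respectively — never all 7.
So no plan with fewer than 11 crossings exists, and this one achieves 11:
1. Guide goes to the east ledge with sample C and sample K.  [the west ledge: sample D, sample G, sample J, sample N, sample P | the east ledge: sample C, sample K]
2. Guide goes back to the west ledge with sample C.  [the west ledge: sample C, sample D, sample G, sample J, sample N, sample P | the east ledge: sample K]
3. Guide goes to the east ledge with sample C and sample P.  [the west ledge: sample D, sample G, sample J, sample N | the east ledge: sample C, sample K, sample P]
4. Guide goes back to the west ledge with sample C.  [the west ledge: sample C, sample D, sample G, sample J, sample N | the east ledge: sample K, sample P]
5. Guide goes to the east ledge with sample C and sample J.  [the west ledge: sample D, sample G, sample N | the east ledge: sample C, sample J, sample K, sample P]
6. Guide goes back to the west ledge with sample C.  [the west ledge: sample C, sample D, sample G, sample N | the east ledge: sample J, sample K, sample P]
7. Guide goes to the east ledge with sample D and sample G.  [the west ledge: sample C, sample N | the east ledge: sample D, sample G, sample J, sample K, sample P]
8. Guide goes back to the west ledge with sample K.  [the west ledge: sample C, sample K, sample N | the east ledge: sample D, sample G, sample J, sample P]
9. Guide goes to the east ledge with sample C and sample N.  [the west ledge: sample K | the east ledge: sample C, sample D, sample G, sample J, sample N, sample P]
10. Guide goes back to the west ledge with sample C.  [the west ledge: sample C, sample K | the east ledge: sample D, sample G, sample J, sample N, sample P]
11. Guide goes to the east ledge with sample C and sample K.  [the west ledge: — | the east ledge: sample C, sample D, sample G, sample J, sample K, sample N, sample P]

11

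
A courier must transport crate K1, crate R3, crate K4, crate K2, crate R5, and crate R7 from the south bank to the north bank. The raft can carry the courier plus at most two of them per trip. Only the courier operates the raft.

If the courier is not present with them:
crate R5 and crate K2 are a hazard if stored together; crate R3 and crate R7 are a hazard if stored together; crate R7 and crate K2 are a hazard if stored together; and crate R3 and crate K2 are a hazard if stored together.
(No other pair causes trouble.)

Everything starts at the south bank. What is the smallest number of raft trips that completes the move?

Counting alone: the courier can take at most 2 across per trip to the north bank, so moving all 6 needs at least 3 loaded trips out, with a return between consecutive ones — at least 5 crossings.
The safety rule pushes this higher. Following every safe sequence of crossings, the most of the 6 that can be at the north bank as the raft arrives there on crossings 5, 7 is 4, 5 respectively — never all 6.
So no plan with fewer than 9 crossings exists, and this one achieves 9:
1. Courier goes to the north bank with crate K2 and crate R3.
2. Courier goes back to the south bank with crate R3.
3. Courier goes to the north bank with crate K1 and crate R3.
4. Courier goes back to the south bank with crate R3.
5. Courier goes to the north bank with crate K4 and crate R3.
6. Courier goes back to the south bank with crate R3.
7. Courier goes to the north bank with crate R3 and crate R5.
8. Courier goes back to the south bank with crate K2.
9. Courier goes to the north bank with crate K2 and crate R7.

9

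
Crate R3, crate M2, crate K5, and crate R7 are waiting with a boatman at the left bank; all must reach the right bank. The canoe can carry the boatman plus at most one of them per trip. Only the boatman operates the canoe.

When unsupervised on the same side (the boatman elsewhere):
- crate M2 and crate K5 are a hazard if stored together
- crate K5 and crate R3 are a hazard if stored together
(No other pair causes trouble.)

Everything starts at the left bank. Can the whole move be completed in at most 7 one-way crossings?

No

Counting alone: the boatman can take at most 1 across per trip to the right bank, so moving all 4 needs at least 4 loaded trips out, with a return between consecutive ones — at least 7 crossings.
The safety rule pushes this higher. Following every safe sequence of crossings, the most of the 4 that can be at the right bank as the canoe arrives there on crossing 7 is 3 — never all 4.
So the move cannot be finished within 7 crossings. (The shortest complete plan takes 9:)
1. Boatman goes to the right bank with crate K5.  [the left bank: crate M2, crate R3, crate R7 | the right bank: crate K5]
2. Boatman goes back to the left bank alone.  [the left bank: crate M2, crate R3, crate R7 | the right bank: crate K5]
3. Boatman goes to the right bank with crate R3.  [the left bank: crate M2, crate R7 | the right bank: crate K5, crate R3]
4. Boatman goes back to the left bank with crate K5.  [the left bank: crate K5, crate M2, crate R7 | the right bank: crate R3]
5. Boatman goes to the right bank with crate M2.  [the left bank: crate K5, crate R7 | the right bank: crate M2, crate R3]
6. Boatman goes back to the left bank alone.  [the left bank: crate K5, crate R7 | the right bank: crate M2, crate R3]
7. Boatman goes to the right bank with crate R7.  [the left bank: crate K5 | the right bank: crate M2, crate R3, crate R7]
8. Boatman goes back to the left bank alone.  [the left bank: crate K5 | the right bank: crate M2, crate R3, crate R7]
9. Boatman goes to the right bank with crate K5.  [the left bank: — | the right bank: crate K5, crate M2, crate R3, crate R7]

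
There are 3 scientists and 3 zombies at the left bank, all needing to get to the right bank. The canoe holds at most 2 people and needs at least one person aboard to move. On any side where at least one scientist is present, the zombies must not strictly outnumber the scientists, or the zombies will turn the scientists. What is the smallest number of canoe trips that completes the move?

11

Counting alone: each trip to the right bank takes at most 2 across and each return brings at least 1 back, so after t trips out (and t−1 returns) at most 2t − (t−1) of the 6 are across; that first reaches 6 at t = 5, so at least 9 crossings are needed.
The safety rule pushes this higher. Following every safe sequence of crossings, the most of the 6 that can be at the right bank as the canoe arrives there on crossing 9 is 5 — never all 6.
So no plan with fewer than 11 crossings exists, and this one achieves 11:
1. 2 zombies → the right bank.  (the left bank: 3S 1Z; the right bank: 0S 2Z)
2. 1 zombie ← the left bank.  (the left bank: 3S 2Z; the right bank: 0S 1Z)
3. 2 zombies → the right bank.  (the left bank: 3S 0Z; the right bank: 0S 3Z)
4. 1 zombie ← the left bank.  (the left bank: 3S 1Z; the right bank: 0S 2Z)
5. 2 scientists → the right bank.  (the left bank: 1S 1Z; the right bank: 2S 2Z)
6. 1 scientist and 1 zombie ← the left bank.  (the left bank: 2S 2Z; the right bank: 1S 1Z)
7. 2 scientists → the right bank.  (the left bank: 0S 2Z; the right bank: 3S 1Z)
8. 1 zombie ← the left bank.  (the left bank: 0S 3Z; the right bank: 3S 0Z)
9. 2 zombies → the right bank.  (the left bank: 0S 1Z; the right bank: 3S 2Z)
10. 1 zombie ← the left bank.  (the left bank: 0S 2Z; the right bank: 3S 1Z)
11. 2 zombies → the right bank.  (the left bank: 0S 0Z; the right bank: 3S 3Z)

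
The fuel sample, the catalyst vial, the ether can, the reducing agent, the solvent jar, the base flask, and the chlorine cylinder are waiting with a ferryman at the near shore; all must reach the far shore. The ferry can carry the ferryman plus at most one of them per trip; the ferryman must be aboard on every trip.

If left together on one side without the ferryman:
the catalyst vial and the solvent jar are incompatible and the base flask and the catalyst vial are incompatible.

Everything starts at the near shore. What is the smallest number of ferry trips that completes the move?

15

Counting alone: the ferryman can take at most 1 across per trip to the far shore, so moving all 7 needs at least 7 loaded trips out, with a return between consecutive ones — at least 13 crossings.
The safety rule pushes this higher. Following every safe sequence of crossings, the most of the 7 that can be at the far shore as the ferry arrives there on crossing 13 is 6 — never all 7.
So no plan with fewer than 15 crossings exists, and this one achieves 15:
1. Ferryman goes to the far shore with the catalyst vial.  [the near shore: the base flask, the chlorine cylinder, the ether can, the fuel sample, the reducing agent, the solvent jar | the far shore: the catalyst vial]
2. Ferryman goes back to the near shore alone.  [the near shore: the base flask, the chlorine cylinder, the ether can, the fuel sample, the reducing agent, the solvent jar | the far shore: the catalyst vial]
3. Ferryman goes to the far shore with the fuel sample.  [the near shore: the base flask, the chlorine cylinder, the ether can, the reducing agent, the solvent jar | the far shore: the catalyst vial, the fuel sample]
4. Ferryman goes back to the near shore alone.  [the near shore: the base flask, the chlorine cylinder, the ether can, the reducing agent, the solvent jar | the far shore: the catalyst vial, the fuel sample]
5. Ferryman goes to the far shore with the ether can.  [the near shore: the base flask, the chlorine cylinder, the reducing agent, the solvent jar | the far shore: the catalyst vial, the ether can, the fuel sample]
6. Ferryman goes back to the near shore alone.  [the near shore: the base flask, the chlorine cylinder, the reducing agent, the solvent jar | the far shore: the catalyst vial, the ether can, the fuel sample]
7. Ferryman goes to the far shore with the reducing agent.  [the near shore: the base flask, the chlorine cylinder, the solvent jar | the far shore: the catalyst vial, the ether can, the fuel sample, the reducing agent]
8. Ferryman goes back to the near shore alone.  [the near shore: the base flask, the chlorine cylinder, the solvent jar | the far shore: the catalyst vial, the ether can, the fuel sample, the reducing agent]
9. Ferryman goes to the far shore with the solvent jar.  [the near shore: the base flask, the chlorine cylinder | the far shore: the catalyst vial, the ether can, the fuel sample, the reducing agent, the solvent jar]
10. Ferryman goes back to the near shore with the catalyst vial.  [the near shore: the base flask, the catalyst vial, the chlorine cylinder | the far shore: the ether can, the fuel sample, the reducing agent, the solvent jar]
11. Ferryman goes to the far shore with the base flask.  [the near shore: the catalyst vial, the chlorine cylinder | the far shore: the base flask, the ether can, the fuel sample, the reducing agent, the solvent jar]
12. Ferryman goes back to the near shore alone.  [the near shore: the catalyst vial, the chlorine cylinder | the far shore: the base flask, the ether can, the fuel sample, the reducing agent, the solvent jar]
13. Ferryman goes to the far shore with the chlorine cylinder.  [the near shore: the catalyst vial | the far shore: the base flask, the chlorine cylinder, the ether can, the fuel sample, the reducing agent, the solvent jar]
14. Ferryman goes back to the near shore alone.  [the near shore: the catalyst vial | the far shore: the base flask, the chlorine cylinder, the ether can, the fuel sample, the reducing agent, the solvent jar]
15. Ferryman goes to the far shore with the catalyst vial.  [the near shore: — | the far shore: the base flask, the catalyst vial, the chlorine cylinder, the ether can, the fuel sample, the reducing agent, the solvent jar]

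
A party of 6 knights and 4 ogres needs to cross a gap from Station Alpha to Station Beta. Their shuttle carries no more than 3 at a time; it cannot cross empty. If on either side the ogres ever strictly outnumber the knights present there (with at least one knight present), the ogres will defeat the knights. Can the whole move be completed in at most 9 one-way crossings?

Yes

Yes — this plan uses 9 crossings (≤ 9):
1. 2 ogres → Station Beta.  (Station Alpha: 6K 2O; Station Beta: 0K 2O)
2. 1 ogre ← Station Alpha.  (Station Alpha: 6K 3O; Station Beta: 0K 1O)
3. 3 ogres → Station Beta.  (Station Alpha: 6K 0O; Station Beta: 0K 4O)
4. 1 ogre ← Station Alpha.  (Station Alpha: 6K 1O; Station Beta: 0K 3O)
5. 3 knights → Station Beta.  (Station Alpha: 3K 1O; Station Beta: 3K 3O)
6. 1 ogre ← Station Alpha.  (Station Alpha: 3K 2O; Station Beta: 3K 2O)
7. 1 knight and 2 ogres → Station Beta.  (Station Alpha: 2K 0O; Station Beta: 4K 4O)
8. 1 ogre ← Station Alpha.  (Station Alpha: 2K 1O; Station Beta: 4K 3O)
9. 2 knights and 1 ogre → Station Beta.  (Station Alpha: 0K 0O; Station Beta: 6K 4O)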